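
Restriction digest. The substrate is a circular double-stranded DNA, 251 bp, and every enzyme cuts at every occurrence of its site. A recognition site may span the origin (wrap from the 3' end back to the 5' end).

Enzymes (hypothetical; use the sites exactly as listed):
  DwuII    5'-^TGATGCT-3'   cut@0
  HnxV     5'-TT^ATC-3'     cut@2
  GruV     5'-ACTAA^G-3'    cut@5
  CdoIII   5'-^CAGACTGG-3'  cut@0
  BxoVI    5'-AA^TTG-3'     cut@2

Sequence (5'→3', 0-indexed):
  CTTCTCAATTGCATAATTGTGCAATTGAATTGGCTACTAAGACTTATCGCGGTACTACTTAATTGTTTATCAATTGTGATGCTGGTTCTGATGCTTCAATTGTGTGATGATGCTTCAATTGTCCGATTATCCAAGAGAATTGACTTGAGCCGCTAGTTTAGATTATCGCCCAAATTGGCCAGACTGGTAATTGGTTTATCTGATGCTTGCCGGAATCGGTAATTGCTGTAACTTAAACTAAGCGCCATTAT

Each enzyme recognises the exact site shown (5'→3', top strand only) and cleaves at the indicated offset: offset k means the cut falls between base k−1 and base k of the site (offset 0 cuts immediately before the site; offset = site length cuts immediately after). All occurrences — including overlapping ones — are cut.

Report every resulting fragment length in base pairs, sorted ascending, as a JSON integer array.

[3,3,5,5,5,5,6,7,8,8,8,8,10,10,10,11,11,11,11,11,12,17,19,22,25]

Site scan:
  DwuII TGATGCT/0: at [76, 88, 107, 200] ⇒ [76, 88, 107, 200]
  HnxV TTATC/2: at [43, 66, 126, 162, 195, 247] ⇒ [45, 68, 128, 164, 197, 249]
  GruV ACTAAG/5: at [35, 236] ⇒ [40, 241]
  CdoIII CAGACTGG/0: at [179] ⇒ [179]
  BxoVI AATTG/2: at [6, 14, 22, 27, 60, 71, 97, 116, 137, 172, 188, 220] ⇒ [8, 16, 24, 29, 62, 73, 99, 118, 139, 174, 190, 222]

Pooled cuts: [8, 16, 24, 29, 40, 45, 62, 68, 73, 76, 88, 99, 107, 118, 128, 139, 164, 174, 179, 190, 197, 200, 222, 241, 249]

Fragment lengths:
  8→16: 8 bp
  16→24: 8 bp
  24→29: 5 bp
  29→40: 11 bp
  40→45: 5 bp
  45→62: 17 bp
  62→68: 6 bp
  68→73: 5 bp
  73→76: 3 bp
  76→88: 12 bp
  88→99: 11 bp
  99→107: 8 bp
  107→118: 11 bp
  118→128: 10 bp
  128→139: 11 bp
  139→164: 25 bp
  164→174: 10 bp
  174→179: 5 bp
  179→190: 11 bp
  190→197: 7 bp
  197→200: 3 bp
  200→222: 22 bp
  222→241: 19 bp
  241→249: 8 bp
  249→8 (wrap): 251-249+8 = 10 bp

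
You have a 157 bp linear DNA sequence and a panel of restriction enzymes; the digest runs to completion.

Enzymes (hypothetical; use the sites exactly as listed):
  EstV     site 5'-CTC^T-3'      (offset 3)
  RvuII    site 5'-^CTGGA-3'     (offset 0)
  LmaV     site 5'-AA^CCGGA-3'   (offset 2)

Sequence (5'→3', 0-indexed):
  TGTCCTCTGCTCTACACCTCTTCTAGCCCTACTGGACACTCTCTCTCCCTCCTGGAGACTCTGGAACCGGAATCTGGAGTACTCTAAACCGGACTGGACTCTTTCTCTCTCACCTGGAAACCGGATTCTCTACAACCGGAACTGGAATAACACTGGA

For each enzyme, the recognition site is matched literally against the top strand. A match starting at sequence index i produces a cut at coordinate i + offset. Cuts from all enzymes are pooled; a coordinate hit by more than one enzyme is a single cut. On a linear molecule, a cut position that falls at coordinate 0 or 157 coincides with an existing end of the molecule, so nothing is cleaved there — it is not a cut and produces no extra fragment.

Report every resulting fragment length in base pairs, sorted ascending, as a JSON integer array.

Per-enzyme occurrences:
  EstV CTCT/3: at [4, 9, 17, 38, 40, 42, 58, 81, 98, 104, 106, 127] ⇒ [7, 12, 20, 41, 43, 45, 61, 84, 101, 107, 109, 130]
  RvuII CTGGA/0: at [31, 51, 60, 73, 93, 113, 141, 152] ⇒ [31, 51, 60, 73, 93, 113, 141, 152]
  LmaV AACCGGA/2: at [64, 86, 118, 133] ⇒ [66, 88, 120, 135]

Pooled cuts: [7, 12, 20, 31, 41, 43, 45, 51, 60, 61, 66, 73, 84, 88, 93, 101, 107, 109, 113, 120, 130, 135, 141, 152]

Fragments:
  [0,7): 7 bp
  [7,12): 5 bp
  [12,20): 8 bp
  [20,31): 11 bp
  [31,41): 10 bp
  [41,43): 2 bp
  [43,45): 2 bp
  [45,51): 6 bp
  [51,60): 9 bp
  [60,61): 1 bp
  [61,66): 5 bp
  [66,73): 7 bp
  [73,84): 11 bp
  [84,88): 4 bp
  [88,93): 5 bp
  [93,101): 8 bp
  [101,107): 6 bp
  [107,109): 2 bp
  [109,113): 4 bp
  [113,120): 7 bp
  [120,130): 10 bp
  [130,135): 5 bp
  [135,141): 6 bp
  [141,152): 11 bp
  [152,157): 5 bp

[1,2,2,2,4,4,5,5,5,5,5,6,6,6,7,7,7,8,8,9,10,10,11,11,11]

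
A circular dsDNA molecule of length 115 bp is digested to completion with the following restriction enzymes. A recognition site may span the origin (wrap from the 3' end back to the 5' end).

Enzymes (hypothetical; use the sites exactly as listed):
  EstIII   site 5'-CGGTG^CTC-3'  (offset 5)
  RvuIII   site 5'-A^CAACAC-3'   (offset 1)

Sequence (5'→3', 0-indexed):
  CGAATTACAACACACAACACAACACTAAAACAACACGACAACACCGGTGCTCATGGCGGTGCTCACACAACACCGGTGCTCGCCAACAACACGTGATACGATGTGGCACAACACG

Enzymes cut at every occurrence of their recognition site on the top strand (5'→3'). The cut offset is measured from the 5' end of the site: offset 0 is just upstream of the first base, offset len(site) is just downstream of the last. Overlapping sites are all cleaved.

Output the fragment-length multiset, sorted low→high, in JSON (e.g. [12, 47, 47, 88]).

[5,6,7,8,8,11,11,11,12,14,22]

Site scan:
  EstIII CGGTGCTC/5: at [44, 56, 73] ⇒ [49, 61, 78]
  RvuIII ACAACAC/1: at [6, 13, 18, 29, 37, 66, 85, 107] ⇒ [7, 14, 19, 30, 38, 67, 86, 108]

All cut coordinates (distinct, sorted): [7, 14, 19, 30, 38, 49, 61, 67, 78, 86, 108]

Fragment lengths:
  7→14: 7 bp
  14→19: 5 bp
  19→30: 11 bp
  30→38: 8 bp
  38→49: 11 bp
  49→61: 12 bp
  61→67: 6 bp
  67→78: 11 bp
  78→86: 8 bp
  86→108: 22 bp
  108→7 (wrap): 115-108+7 = 14 bp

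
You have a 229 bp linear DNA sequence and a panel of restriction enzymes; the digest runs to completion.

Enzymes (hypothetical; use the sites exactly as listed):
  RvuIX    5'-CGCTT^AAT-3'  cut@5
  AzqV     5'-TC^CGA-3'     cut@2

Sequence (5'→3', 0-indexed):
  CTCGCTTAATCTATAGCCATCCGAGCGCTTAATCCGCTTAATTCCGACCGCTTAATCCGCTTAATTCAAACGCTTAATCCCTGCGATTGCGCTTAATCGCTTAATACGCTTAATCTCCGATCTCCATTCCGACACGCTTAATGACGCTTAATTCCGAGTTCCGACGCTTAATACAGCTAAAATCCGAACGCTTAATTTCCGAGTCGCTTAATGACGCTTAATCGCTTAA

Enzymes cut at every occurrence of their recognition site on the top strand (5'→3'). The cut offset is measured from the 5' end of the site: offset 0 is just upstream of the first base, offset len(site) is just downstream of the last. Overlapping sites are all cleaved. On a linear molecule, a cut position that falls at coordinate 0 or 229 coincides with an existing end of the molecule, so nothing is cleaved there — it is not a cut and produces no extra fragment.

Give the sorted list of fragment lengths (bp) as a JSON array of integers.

[5,5,6,6,7,7,8,8,9,9,9,9,9,9,10,10,10,10,10,12,13,14,15,19]

Per-enzyme occurrences:
  RvuIX CGCTTAAT/5: at [2, 25, 34, 48, 57, 70, 89, 97, 106, 134, 144, 164, 188, 204, 214] ⇒ [7, 30, 39, 53, 62, 75, 94, 102, 111, 139, 149, 169, 193, 209, 219]
  AzqV TCCGA/2: at [19, 42, 115, 127, 152, 159, 182, 197] ⇒ [21, 44, 117, 129, 154, 161, 184, 199]

All cut coordinates (distinct, sorted): [7, 21, 30, 39, 44, 53, 62, 75, 94, 102, 111, 117, 129, 139, 149, 154, 161, 169, 184, 193, 199, 209, 219]

Fragment lengths:
  [0,7): 7 bp
  [7,21): 14 bp
  [21,30): 9 bp
  [30,39): 9 bp
  [39,44): 5 bp
  [44,53): 9 bp
  [53,62): 9 bp
  [62,75): 13 bp
  [75,94): 19 bp
  [94,102): 8 bp
  [102,111): 9 bp
  [111,117): 6 bp
  [117,129): 12 bp
  [129,139): 10 bp
  [139,149): 10 bp
  [149,154): 5 bp
  [154,161): 7 bp
  [161,169): 8 bp
  [169,184): 15 bp
  [184,193): 9 bp
  [193,199): 6 bp
  [199,209): 10 bp
  [209,219): 10 bp
  [219,229): 10 bp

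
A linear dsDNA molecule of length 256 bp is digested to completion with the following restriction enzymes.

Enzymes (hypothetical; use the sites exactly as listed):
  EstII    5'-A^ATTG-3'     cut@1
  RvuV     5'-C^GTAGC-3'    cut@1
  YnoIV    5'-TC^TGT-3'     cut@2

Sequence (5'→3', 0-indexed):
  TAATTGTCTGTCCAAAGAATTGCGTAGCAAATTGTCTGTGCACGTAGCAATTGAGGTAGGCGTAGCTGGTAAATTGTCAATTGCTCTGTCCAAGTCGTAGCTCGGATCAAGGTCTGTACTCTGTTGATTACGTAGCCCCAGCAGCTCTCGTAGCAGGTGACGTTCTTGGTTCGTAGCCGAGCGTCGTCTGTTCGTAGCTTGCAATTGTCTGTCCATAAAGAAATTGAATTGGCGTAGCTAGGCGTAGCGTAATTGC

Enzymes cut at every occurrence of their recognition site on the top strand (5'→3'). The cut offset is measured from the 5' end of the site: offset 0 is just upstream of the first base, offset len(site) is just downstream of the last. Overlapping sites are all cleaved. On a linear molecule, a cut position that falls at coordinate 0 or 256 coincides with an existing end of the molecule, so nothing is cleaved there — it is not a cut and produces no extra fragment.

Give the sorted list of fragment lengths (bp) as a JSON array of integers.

Scan for sites:
  EstII (AATTG, off=1): starts [1, 17, 29, 48, 71, 78, 202, 221, 226, 250] → cuts [2, 18, 30, 49, 72, 79, 203, 222, 227, 251]
  RvuV (CGTAGC, off=1): starts [22, 42, 60, 95, 130, 148, 171, 192, 232, 242] → cuts [23, 43, 61, 96, 131, 149, 172, 193, 233, 243]
  YnoIV (TCTGT, off=2): starts [6, 34, 84, 112, 119, 186, 207] → cuts [8, 36, 86, 114, 121, 188, 209]

Pooled cuts: [2, 8, 18, 23, 30, 36, 43, 49, 61, 72, 79, 86, 96, 114, 121, 131, 149, 172, 188, 193, 203, 209, 222, 227, 233, 243, 251]

Fragment lengths:
  [0,2): 2 bp
  [2,8): 6 bp
  [8,18): 10 bp
  [18,23): 5 bp
  [23,30): 7 bp
  [30,36): 6 bp
  [36,43): 7 bp
  [43,49): 6 bp
  [49,61): 12 bp
  [61,72): 11 bp
  [72,79): 7 bp
  [79,86): 7 bp
  [86,96): 10 bp
  [96,114): 18 bp
  [114,121): 7 bp
  [121,131): 10 bp
  [131,149): 18 bp
  [149,172): 23 bp
  [172,188): 16 bp
  [188,193): 5 bp
  [193,203): 10 bp
  [203,209): 6 bp
  [209,222): 13 bp
  [222,227): 5 bp
  [227,233): 6 bp
  [233,243): 10 bp
  [243,251): 8 bp
  [251,256): 5 bp

[2,5,5,5,5,6,6,6,6,6,7,7,7,7,7,8,10,10,10,10,10,11,12,13,16,18,18,23]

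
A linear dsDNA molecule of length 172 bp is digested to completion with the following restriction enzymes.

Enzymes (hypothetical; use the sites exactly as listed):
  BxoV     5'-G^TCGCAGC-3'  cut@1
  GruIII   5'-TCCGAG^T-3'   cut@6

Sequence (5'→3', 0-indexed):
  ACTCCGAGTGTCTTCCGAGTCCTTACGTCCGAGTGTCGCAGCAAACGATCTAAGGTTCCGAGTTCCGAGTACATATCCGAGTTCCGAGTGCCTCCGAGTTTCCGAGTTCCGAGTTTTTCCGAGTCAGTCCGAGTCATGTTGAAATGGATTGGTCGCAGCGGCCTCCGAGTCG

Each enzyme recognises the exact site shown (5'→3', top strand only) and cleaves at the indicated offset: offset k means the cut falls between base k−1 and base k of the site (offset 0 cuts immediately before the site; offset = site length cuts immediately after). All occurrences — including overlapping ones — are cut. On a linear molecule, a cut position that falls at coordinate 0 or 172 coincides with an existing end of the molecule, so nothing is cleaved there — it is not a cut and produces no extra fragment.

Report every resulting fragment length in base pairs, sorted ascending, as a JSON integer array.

Site scan:
  BxoV GTCGCAGC/1: at [34, 151] ⇒ [35, 152]
  GruIII TCCGAGT/6: at [2, 13, 27, 56, 63, 75, 82, 92, 100, 107, 117, 127, 163] ⇒ [8, 19, 33, 62, 69, 81, 88, 98, 106, 113, 123, 133, 169]

Pooled cuts: [8, 19, 33, 35, 62, 69, 81, 88, 98, 106, 113, 123, 133, 152, 169]

Fragments:
  [0,8): 8 bp
  [8,19): 11 bp
  [19,33): 14 bp
  [33,35): 2 bp
  [35,62): 27 bp
  [62,69): 7 bp
  [69,81): 12 bp
  [81,88): 7 bp
  [88,98): 10 bp
  [98,106): 8 bp
  [106,113): 7 bp
  [113,123): 10 bp
  [123,133): 10 bp
  [133,152): 19 bp
  [152,169): 17 bp
  [169,172): 3 bp

[2,3,7,7,7,8,8,10,10,10,11,12,14,17,19,27]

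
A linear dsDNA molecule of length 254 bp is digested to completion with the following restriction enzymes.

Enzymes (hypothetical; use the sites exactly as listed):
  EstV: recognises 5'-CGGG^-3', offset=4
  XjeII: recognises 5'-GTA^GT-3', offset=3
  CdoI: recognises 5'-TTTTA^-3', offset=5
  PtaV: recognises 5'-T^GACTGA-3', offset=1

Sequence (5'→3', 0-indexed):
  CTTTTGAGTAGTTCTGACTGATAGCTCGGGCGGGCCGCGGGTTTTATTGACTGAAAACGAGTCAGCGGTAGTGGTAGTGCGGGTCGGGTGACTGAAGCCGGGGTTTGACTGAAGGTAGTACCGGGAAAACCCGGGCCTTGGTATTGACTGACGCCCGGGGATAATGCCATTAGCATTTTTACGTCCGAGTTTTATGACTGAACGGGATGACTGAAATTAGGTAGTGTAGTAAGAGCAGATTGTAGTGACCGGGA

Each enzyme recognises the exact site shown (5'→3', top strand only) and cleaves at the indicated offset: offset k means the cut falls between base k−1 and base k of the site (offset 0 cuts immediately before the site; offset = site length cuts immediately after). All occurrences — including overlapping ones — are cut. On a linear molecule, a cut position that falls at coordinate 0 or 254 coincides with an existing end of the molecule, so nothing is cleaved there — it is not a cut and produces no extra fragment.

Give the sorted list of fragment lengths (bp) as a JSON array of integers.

[1,1,1,2,2,4,4,5,5,5,5,6,7,7,8,9,10,10,10,11,11,13,13,14,15,15,16,22,22]

Site scan:
  EstV CGGG/4: at [26, 30, 37, 79, 84, 98, 121, 131, 155, 202, 249] ⇒ [30, 34, 41, 83, 88, 102, 125, 135, 159, 206, 253]
  XjeII GTAGT/3: at [7, 67, 73, 114, 220, 225, 241] ⇒ [10, 70, 76, 117, 223, 228, 244]
  CdoI TTTTA/5: at [41, 176, 189] ⇒ [46, 181, 194]
  PtaV TGACTGA/1: at [14, 47, 88, 105, 144, 194, 207] ⇒ [15, 48, 89, 106, 145, 195, 208]

All cut coordinates (distinct, sorted): [10, 15, 30, 34, 41, 46, 48, 70, 76, 83, 88, 89, 102, 106, 117, 125, 135, 145, 159, 181, 194, 195, 206, 208, 223, 228, 244, 253]

Fragments:
  [0,10): 10 bp
  [10,15): 5 bp
  [15,30): 15 bp
  [30,34): 4 bp
  [34,41): 7 bp
  [41,46): 5 bp
  [46,48): 2 bp
  [48,70): 22 bp
  [70,76): 6 bp
  [76,83): 7 bp
  [83,88): 5 bp
  [88,89): 1 bp
  [89,102): 13 bp
  [102,106): 4 bp
  [106,117): 11 bp
  [117,125): 8 bp
  [125,135): 10 bp
  [135,145): 10 bp
  [145,159): 14 bp
  [159,181): 22 bp
  [181,194): 13 bp
  [194,195): 1 bp
  [195,206): 11 bp
  [206,208): 2 bp
  [208,223): 15 bp
  [223,228): 5 bp
  [228,244): 16 bp
  [244,253): 9 bp
  [253,254): 1 bp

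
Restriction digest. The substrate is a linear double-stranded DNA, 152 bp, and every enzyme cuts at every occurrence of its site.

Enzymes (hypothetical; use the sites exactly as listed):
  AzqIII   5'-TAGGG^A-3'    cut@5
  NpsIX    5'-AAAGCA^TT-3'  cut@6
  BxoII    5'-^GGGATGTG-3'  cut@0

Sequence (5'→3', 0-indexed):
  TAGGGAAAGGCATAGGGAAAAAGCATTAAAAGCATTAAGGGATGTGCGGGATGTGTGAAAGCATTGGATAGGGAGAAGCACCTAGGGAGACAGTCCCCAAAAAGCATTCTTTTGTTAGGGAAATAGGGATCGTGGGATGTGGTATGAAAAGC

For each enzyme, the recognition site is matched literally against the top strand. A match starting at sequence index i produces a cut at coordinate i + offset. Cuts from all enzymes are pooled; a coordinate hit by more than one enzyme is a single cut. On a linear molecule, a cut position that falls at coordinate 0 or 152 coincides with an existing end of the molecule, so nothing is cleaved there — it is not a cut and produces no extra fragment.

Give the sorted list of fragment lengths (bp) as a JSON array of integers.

[4,5,5,8,8,9,9,10,12,14,14,16,19,19]

Site scan:
  AzqIII (TAGGGA, off=5): starts [0, 12, 68, 82, 115, 123] → cuts [5, 17, 73, 87, 120, 128]
  NpsIX (AAAGCATT, off=6): starts [19, 28, 57, 100] → cuts [25, 34, 63, 106]
  BxoII (GGGATGTG, off=0): starts [38, 47, 133] → cuts [38, 47, 133]

Pooled cuts: [5, 17, 25, 34, 38, 47, 63, 73, 87, 106, 120, 128, 133]

Fragment lengths:
  [0,5): 5 bp
  [5,17): 12 bp
  [17,25): 8 bp
  [25,34): 9 bp
  [34,38): 4 bp
  [38,47): 9 bp
  [47,63): 16 bp
  [63,73): 10 bp
  [73,87): 14 bp
  [87,106): 19 bp
  [106,120): 14 bp
  [120,128): 8 bp
  [128,133): 5 bp
  [133,152): 19 bp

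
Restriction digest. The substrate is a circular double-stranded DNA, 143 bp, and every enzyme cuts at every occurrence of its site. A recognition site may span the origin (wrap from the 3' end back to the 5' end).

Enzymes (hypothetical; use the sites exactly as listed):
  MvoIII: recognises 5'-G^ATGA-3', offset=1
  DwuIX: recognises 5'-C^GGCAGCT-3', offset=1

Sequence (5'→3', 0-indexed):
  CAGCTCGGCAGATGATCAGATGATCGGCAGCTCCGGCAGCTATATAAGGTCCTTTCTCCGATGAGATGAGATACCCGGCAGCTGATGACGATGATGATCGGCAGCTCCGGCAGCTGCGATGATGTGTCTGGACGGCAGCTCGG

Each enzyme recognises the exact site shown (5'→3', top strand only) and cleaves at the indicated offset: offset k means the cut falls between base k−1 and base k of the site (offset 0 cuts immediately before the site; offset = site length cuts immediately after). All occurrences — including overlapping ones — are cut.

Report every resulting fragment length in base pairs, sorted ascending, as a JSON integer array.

[3,5,6,6,6,8,8,8,9,9,10,11,13,15,26]

Site scan:
  MvoIII GATGA/1: at [10, 18, 59, 64, 83, 89, 92, 117] ⇒ [11, 19, 60, 65, 84, 90, 93, 118]
  DwuIX CGGCAGCT/1: at [24, 33, 75, 98, 107, 132, 140] ⇒ [25, 34, 76, 99, 108, 133, 141]

All cut coordinates (distinct, sorted): [11, 19, 25, 34, 60, 65, 76, 84, 90, 93, 99, 108, 118, 133, 141]

Fragments:
  11→19: 8 bp
  19→25: 6 bp
  25→34: 9 bp
  34→60: 26 bp
  60→65: 5 bp
  65→76: 11 bp
  76→84: 8 bp
  84→90: 6 bp
  90→93: 3 bp
  93→99: 6 bp
  99→108: 9 bp
  108→118: 10 bp
  118→133: 15 bp
  133→141: 8 bp
  141→11 (wrap): 143-141+11 = 13 bp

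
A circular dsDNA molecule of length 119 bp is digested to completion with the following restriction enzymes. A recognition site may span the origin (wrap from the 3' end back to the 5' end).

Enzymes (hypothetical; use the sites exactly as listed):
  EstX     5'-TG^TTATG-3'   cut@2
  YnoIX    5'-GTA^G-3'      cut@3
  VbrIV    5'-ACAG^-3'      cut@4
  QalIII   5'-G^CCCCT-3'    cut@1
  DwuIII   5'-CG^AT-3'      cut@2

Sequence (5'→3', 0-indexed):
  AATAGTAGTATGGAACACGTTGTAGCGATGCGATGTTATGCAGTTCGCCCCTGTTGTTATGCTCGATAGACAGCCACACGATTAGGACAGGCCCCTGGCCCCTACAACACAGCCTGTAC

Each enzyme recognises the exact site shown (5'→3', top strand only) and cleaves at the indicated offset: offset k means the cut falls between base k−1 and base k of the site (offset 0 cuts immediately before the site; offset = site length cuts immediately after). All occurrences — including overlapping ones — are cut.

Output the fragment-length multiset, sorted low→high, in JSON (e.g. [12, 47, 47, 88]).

Site scan:
  EstX TGTTATG/2: at [33, 54] ⇒ [35, 56]
  YnoIX GTAG/3: at [4, 21] ⇒ [7, 24]
  VbrIV ACAG/4: at [69, 86, 108] ⇒ [73, 90, 112]
  QalIII GCCCCT/1: at [46, 90, 97] ⇒ [47, 91, 98]
  DwuIII CGAT/2: at [25, 30, 63, 78] ⇒ [27, 32, 65, 80]

Pooled cuts: [7, 24, 27, 32, 35, 47, 56, 65, 73, 80, 90, 91, 98, 112]

Fragment lengths:
  7→24: 17 bp
  24→27: 3 bp
  27→32: 5 bp
  32→35: 3 bp
  35→47: 12 bp
  47→56: 9 bp
  56→65: 9 bp
  65→73: 8 bp
  73→80: 7 bp
  80→90: 10 bp
  90→91: 1 bp
  91→98: 7 bp
  98→112: 14 bp
  112→7 (wrap): 119-112+7 = 14 bp

[1,3,3,5,7,7,8,9,9,10,12,14,14,17]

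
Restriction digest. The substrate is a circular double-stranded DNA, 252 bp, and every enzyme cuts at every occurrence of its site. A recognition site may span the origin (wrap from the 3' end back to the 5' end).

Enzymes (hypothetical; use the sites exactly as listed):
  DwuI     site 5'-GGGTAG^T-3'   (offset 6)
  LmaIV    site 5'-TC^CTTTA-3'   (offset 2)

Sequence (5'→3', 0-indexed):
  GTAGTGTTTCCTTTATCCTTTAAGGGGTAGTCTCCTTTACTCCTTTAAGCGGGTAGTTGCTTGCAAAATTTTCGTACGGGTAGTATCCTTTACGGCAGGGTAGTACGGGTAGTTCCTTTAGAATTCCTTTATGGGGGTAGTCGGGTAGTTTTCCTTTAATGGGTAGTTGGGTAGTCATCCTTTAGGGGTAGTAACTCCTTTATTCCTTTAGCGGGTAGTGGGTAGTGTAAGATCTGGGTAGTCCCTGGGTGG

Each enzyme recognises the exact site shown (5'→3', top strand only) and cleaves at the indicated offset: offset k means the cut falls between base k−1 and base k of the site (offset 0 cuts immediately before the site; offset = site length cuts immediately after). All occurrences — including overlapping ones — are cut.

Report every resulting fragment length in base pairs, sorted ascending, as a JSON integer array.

[3,4,4,5,5,6,6,7,7,8,8,8,8,9,11,12,13,13,13,14,14,15,16,16,27]

Scan for sites:
  DwuI GGGTAGT/6: at [24, 50, 77, 97, 106, 134, 142, 160, 168, 185, 212, 219, 235, 250] ⇒ [4, 30, 56, 83, 103, 112, 140, 148, 166, 174, 191, 218, 225, 241]
  LmaIV TCCTTTA/2: at [8, 15, 32, 40, 85, 113, 124, 151, 177, 195, 203] ⇒ [10, 17, 34, 42, 87, 115, 126, 153, 179, 197, 205]

All cut coordinates (distinct, sorted): [4, 10, 17, 30, 34, 42, 56, 83, 87, 103, 112, 115, 126, 140, 148, 153, 166, 174, 179, 191, 197, 205, 218, 225, 241]

Fragments:
  4→10: 6 bp
  10→17: 7 bp
  17→30: 13 bp
  30→34: 4 bp
  34→42: 8 bp
  42→56: 14 bp
  56→83: 27 bp
  83→87: 4 bp
  87→103: 16 bp
  103→112: 9 bp
  112→115: 3 bp
  115→126: 11 bp
  126→140: 14 bp
  140→148: 8 bp
  148→153: 5 bp
  153→166: 13 bp
  166→174: 8 bp
  174→179: 5 bp
  179→191: 12 bp
  191→197: 6 bp
  197→205: 8 bp
  205→218: 13 bp
  218→225: 7 bp
  225→241: 16 bp
  241→4 (wrap): 252-241+4 = 15 bp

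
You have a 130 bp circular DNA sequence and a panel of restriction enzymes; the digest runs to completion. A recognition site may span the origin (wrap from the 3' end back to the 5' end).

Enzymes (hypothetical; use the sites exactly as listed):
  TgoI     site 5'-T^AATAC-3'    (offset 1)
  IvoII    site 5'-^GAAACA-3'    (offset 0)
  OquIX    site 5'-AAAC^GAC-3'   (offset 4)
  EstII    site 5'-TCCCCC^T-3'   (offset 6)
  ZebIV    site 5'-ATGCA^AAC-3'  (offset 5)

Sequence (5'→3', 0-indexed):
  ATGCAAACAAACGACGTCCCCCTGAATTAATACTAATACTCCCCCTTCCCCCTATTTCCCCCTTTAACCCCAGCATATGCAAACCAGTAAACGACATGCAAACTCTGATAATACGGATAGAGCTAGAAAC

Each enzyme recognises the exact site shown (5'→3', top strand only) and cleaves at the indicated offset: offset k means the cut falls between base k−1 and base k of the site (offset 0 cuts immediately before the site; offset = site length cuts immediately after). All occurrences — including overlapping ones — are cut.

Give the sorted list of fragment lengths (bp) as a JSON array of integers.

Site scan:
  TgoI (TAATAC, off=1): starts [27, 33, 108] → cuts [28, 34, 109]
  IvoII (GAAACA, off=0): starts [125] → cuts [125]
  OquIX (AAACGAC, off=4): starts [8, 88] → cuts [12, 92]
  EstII (TCCCCCT, off=6): starts [16, 39, 46, 56] → cuts [22, 45, 52, 62]
  ZebIV (ATGCAAAC, off=5): starts [0, 76, 95] → cuts [5, 81, 100]

Pooled cuts: [5, 12, 22, 28, 34, 45, 52, 62, 81, 92, 100, 109, 125]

Fragments:
  5→12: 7 bp
  12→22: 10 bp
  22→28: 6 bp
  28→34: 6 bp
  34→45: 11 bp
  45→52: 7 bp
  52→62: 10 bp
  62→81: 19 bp
  81→92: 11 bp
  92→100: 8 bp
  100→109: 9 bp
  109→125: 16 bp
  125→5 (wrap): 130-125+5 = 10 bp

[6,6,7,7,8,9,10,10,10,11,11,16,19]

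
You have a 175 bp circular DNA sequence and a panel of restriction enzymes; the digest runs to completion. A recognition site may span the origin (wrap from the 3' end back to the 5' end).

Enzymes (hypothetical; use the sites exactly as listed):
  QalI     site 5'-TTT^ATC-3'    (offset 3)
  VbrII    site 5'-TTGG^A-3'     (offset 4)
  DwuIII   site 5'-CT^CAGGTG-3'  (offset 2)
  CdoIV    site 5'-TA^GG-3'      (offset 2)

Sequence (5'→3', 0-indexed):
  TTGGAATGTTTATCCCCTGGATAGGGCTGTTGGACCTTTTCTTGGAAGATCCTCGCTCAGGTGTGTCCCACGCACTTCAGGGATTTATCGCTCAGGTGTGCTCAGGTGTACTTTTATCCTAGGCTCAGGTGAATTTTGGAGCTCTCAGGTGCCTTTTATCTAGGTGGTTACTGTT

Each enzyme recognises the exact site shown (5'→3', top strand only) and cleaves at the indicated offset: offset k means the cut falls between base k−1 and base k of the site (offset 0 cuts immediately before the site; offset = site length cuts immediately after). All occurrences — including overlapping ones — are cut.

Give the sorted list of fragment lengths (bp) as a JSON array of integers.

[4,5,6,6,6,7,10,10,12,12,12,12,13,14,17,29]

Scan for sites:
  QalI TTTATC/3: at [8, 83, 112, 154] ⇒ [11, 86, 115, 157]
  VbrII TTGGA/4: at [0, 29, 41, 135] ⇒ [4, 33, 45, 139]
  DwuIII CTCAGGTG/2: at [55, 90, 100, 123, 143] ⇒ [57, 92, 102, 125, 145]
  CdoIV TAGG/2: at [21, 119, 160] ⇒ [23, 121, 162]

Pooled cuts: [4, 11, 23, 33, 45, 57, 86, 92, 102, 115, 121, 125, 139, 145, 157, 162]

Fragment lengths:
  4→11: 7 bp
  11→23: 12 bp
  23→33: 10 bp
  33→45: 12 bp
  45→57: 12 bp
  57→86: 29 bp
  86→92: 6 bp
  92→102: 10 bp
  102→115: 13 bp
  115→121: 6 bp
  121→125: 4 bp
  125→139: 14 bp
  139→145: 6 bp
  145→157: 12 bp
  157→162: 5 bp
  162→4 (wrap): 175-162+4 = 17 bp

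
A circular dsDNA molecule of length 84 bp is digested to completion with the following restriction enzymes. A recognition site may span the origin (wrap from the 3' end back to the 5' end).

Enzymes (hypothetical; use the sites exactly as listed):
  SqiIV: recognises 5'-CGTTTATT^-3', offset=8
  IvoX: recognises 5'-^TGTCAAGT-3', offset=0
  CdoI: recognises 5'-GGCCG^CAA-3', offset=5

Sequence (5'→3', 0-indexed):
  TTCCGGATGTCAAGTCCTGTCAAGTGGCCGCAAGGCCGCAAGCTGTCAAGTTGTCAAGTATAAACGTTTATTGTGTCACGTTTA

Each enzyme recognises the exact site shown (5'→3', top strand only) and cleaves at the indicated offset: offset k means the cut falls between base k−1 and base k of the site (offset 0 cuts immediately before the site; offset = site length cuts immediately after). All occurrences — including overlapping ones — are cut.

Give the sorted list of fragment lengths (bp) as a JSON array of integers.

Per-enzyme occurrences:
  SqiIV (CGTTTATT, off=8): starts [64, 78] → cuts [2, 72]
  IvoX (TGTCAAGT, off=0): starts [7, 17, 43, 51] → cuts [7, 17, 43, 51]
  CdoI (GGCCGCAA, off=5): starts [25, 33] → cuts [30, 38]

Pooled cuts: [2, 7, 17, 30, 38, 43, 51, 72]

Fragments:
  2→7: 5 bp
  7→17: 10 bp
  17→30: 13 bp
  30→38: 8 bp
  38→43: 5 bp
  43→51: 8 bp
  51→72: 21 bp
  72→2 (wrap): 84-72+2 = 14 bp

[5,5,8,8,10,13,14,21]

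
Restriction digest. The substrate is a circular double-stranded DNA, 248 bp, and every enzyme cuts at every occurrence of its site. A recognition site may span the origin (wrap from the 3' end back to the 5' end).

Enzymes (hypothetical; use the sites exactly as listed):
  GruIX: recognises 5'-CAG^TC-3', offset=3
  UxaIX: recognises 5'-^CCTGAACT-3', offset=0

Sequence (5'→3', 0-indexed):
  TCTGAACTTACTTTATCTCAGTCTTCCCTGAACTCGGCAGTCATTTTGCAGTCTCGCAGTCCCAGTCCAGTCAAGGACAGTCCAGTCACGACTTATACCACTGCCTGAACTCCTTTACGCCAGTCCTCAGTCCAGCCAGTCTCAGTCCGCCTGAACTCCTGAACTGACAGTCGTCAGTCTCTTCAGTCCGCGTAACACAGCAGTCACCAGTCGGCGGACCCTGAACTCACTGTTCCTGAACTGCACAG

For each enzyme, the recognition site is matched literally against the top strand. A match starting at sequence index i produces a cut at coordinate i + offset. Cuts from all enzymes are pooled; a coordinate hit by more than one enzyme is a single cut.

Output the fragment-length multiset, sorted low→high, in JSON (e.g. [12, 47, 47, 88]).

Site scan:
  GruIX (CAGTC, off=3): starts [18, 37, 48, 56, 62, 67, 77, 82, 120, 127, 136, 142, 167, 174, 183, 200, 207, 245] → cuts [0, 21, 40, 51, 59, 65, 70, 80, 85, 123, 130, 139, 145, 170, 177, 186, 203, 210]
  UxaIX (CCTGAACT, off=0): starts [26, 103, 149, 157, 219, 234] → cuts [26, 103, 149, 157, 219, 234]

All cut coordinates (distinct, sorted): [0, 21, 26, 40, 51, 59, 65, 70, 80, 85, 103, 123, 130, 139, 145, 149, 157, 170, 177, 186, 203, 210, 219, 234]

Fragment lengths:
  0→21: 21 bp
  21→26: 5 bp
  26→40: 14 bp
  40→51: 11 bp
  51→59: 8 bp
  59→65: 6 bp
  65→70: 5 bp
  70→80: 10 bp
  80→85: 5 bp
  85→103: 18 bp
  103→123: 20 bp
  123→130: 7 bp
  130→139: 9 bp
  139→145: 6 bp
  145→149: 4 bp
  149→157: 8 bp
  157→170: 13 bp
  170→177: 7 bp
  177→186: 9 bp
  186→203: 17 bp
  203→210: 7 bp
  210→219: 9 bp
  219→234: 15 bp
  234→0 (wrap): 248-234+0 = 14 bp

[4,5,5,5,6,6,7,7,7,8,8,9,9,9,10,11,13,14,14,15,17,18,20,21]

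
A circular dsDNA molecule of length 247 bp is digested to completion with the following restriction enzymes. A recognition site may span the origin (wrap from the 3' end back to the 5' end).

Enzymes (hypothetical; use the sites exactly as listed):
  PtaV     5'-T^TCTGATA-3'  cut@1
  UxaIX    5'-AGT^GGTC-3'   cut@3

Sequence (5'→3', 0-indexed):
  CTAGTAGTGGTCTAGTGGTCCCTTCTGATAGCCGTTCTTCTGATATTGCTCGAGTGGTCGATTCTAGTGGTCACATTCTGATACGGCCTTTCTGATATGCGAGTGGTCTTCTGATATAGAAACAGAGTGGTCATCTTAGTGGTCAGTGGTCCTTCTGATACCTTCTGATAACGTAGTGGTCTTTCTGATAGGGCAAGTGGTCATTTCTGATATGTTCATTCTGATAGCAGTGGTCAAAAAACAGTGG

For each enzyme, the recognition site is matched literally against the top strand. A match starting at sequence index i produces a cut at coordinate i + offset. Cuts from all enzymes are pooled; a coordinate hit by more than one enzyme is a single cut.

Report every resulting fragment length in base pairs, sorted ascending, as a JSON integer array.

Per-enzyme occurrences:
  PtaV (TTCTGATA, off=1): starts [22, 37, 75, 89, 108, 152, 162, 182, 204, 218] → cuts [23, 38, 76, 90, 109, 153, 163, 183, 205, 219]
  UxaIX (AGTGGTC, off=3): starts [5, 13, 52, 65, 101, 125, 137, 144, 174, 195, 228] → cuts [8, 16, 55, 68, 104, 128, 140, 147, 177, 198, 231]

Pooled cuts: [8, 16, 23, 38, 55, 68, 76, 90, 104, 109, 128, 140, 147, 153, 163, 177, 183, 198, 205, 219, 231]

Fragments:
  8→16: 8 bp
  16→23: 7 bp
  23→38: 15 bp
  38→55: 17 bp
  55→68: 13 bp
  68→76: 8 bp
  76→90: 14 bp
  90→104: 14 bp
  104→109: 5 bp
  109→128: 19 bp
  128→140: 12 bp
  140→147: 7 bp
  147→153: 6 bp
  153→163: 10 bp
  163→177: 14 bp
  177→183: 6 bp
  183→198: 15 bp
  198→205: 7 bp
  205→219: 14 bp
  219→231: 12 bp
  231→8 (wrap): 247-231+8 = 24 bp

[5,6,6,7,7,7,8,8,10,12,12,13,14,14,14,14,15,15,17,19,24]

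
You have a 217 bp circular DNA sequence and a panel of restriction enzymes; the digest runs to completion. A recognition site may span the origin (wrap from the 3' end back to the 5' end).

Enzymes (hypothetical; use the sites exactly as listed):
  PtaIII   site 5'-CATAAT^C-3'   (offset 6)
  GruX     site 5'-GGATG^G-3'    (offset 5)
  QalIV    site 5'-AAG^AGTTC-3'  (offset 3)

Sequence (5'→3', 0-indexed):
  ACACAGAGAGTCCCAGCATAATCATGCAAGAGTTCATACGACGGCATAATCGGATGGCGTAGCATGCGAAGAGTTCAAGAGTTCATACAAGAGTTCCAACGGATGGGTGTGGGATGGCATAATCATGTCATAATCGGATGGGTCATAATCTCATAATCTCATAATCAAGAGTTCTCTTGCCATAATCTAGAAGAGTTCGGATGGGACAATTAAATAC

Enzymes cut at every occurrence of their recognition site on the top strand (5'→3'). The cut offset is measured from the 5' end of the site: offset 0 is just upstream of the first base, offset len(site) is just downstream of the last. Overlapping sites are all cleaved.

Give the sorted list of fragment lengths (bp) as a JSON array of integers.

[4,6,6,7,7,8,8,8,8,9,10,11,11,12,14,15,17,20,36]

Per-enzyme occurrences:
  PtaIII (CATAATC, off=6): starts [16, 44, 117, 128, 143, 151, 159, 180] → cuts [22, 50, 123, 134, 149, 157, 165, 186]
  GruX (GGATGG, off=5): starts [51, 100, 111, 135, 198] → cuts [56, 105, 116, 140, 203]
  QalIV (AAGAGTTC, off=3): starts [27, 68, 76, 88, 166, 190] → cuts [30, 71, 79, 91, 169, 193]

All cut coordinates (distinct, sorted): [22, 30, 50, 56, 71, 79, 91, 105, 116, 123, 134, 140, 149, 157, 165, 169, 186, 193, 203]

Fragments:
  22→30: 8 bp
  30→50: 20 bp
  50→56: 6 bp
  56→71: 15 bp
  71→79: 8 bp
  79→91: 12 bp
  91→105: 14 bp
  105→116: 11 bp
  116→123: 7 bp
  123→134: 11 bp
  134→140: 6 bp
  140→149: 9 bp
  149→157: 8 bp
  157→165: 8 bp
  165→169: 4 bp
  169→186: 17 bp
  186→193: 7 bp
  193→203: 10 bp
  203→22 (wrap): 217-203+22 = 36 bp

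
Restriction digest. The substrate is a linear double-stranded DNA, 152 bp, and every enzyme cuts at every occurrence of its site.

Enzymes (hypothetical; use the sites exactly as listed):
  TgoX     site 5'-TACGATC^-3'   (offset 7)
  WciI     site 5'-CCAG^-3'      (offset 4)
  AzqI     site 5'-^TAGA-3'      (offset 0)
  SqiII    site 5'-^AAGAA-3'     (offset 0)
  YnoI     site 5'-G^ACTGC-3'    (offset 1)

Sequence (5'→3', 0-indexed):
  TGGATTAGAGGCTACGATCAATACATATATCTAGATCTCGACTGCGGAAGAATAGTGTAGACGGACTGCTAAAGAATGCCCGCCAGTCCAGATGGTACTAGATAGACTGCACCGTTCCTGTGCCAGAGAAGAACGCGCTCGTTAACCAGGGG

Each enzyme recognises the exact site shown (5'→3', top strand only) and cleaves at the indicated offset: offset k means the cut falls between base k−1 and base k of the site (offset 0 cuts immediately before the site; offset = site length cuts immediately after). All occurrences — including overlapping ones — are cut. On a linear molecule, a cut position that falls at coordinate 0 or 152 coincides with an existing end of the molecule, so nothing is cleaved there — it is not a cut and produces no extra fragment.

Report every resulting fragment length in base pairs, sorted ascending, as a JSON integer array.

Per-enzyme occurrences:
  TgoX TACGATC/7: at [12] ⇒ [19]
  WciI CCAG/4: at [82, 87, 122, 145] ⇒ [86, 91, 126, 149]
  AzqI TAGA/0: at [5, 31, 57, 98, 102] ⇒ [5, 31, 57, 98, 102]
  SqiII AAGAA/0: at [47, 71, 128] ⇒ [47, 71, 128]
  YnoI GACTGC/1: at [39, 63, 104] ⇒ [40, 64, 105]

All cut coordinates (distinct, sorted): [5, 19, 31, 40, 47, 57, 64, 71, 86, 91, 98, 102, 105, 126, 128, 149]

Fragment lengths:
  [0,5): 5 bp
  [5,19): 14 bp
  [19,31): 12 bp
  [31,40): 9 bp
  [40,47): 7 bp
  [47,57): 10 bp
  [57,64): 7 bp
  [64,71): 7 bp
  [71,86): 15 bp
  [86,91): 5 bp
  [91,98): 7 bp
  [98,102): 4 bp
  [102,105): 3 bp
  [105,126): 21 bp
  [126,128): 2 bp
  [128,149): 21 bp
  [149,152): 3 bp

[2,3,3,4,5,5,7,7,7,7,9,10,12,14,15,21,21]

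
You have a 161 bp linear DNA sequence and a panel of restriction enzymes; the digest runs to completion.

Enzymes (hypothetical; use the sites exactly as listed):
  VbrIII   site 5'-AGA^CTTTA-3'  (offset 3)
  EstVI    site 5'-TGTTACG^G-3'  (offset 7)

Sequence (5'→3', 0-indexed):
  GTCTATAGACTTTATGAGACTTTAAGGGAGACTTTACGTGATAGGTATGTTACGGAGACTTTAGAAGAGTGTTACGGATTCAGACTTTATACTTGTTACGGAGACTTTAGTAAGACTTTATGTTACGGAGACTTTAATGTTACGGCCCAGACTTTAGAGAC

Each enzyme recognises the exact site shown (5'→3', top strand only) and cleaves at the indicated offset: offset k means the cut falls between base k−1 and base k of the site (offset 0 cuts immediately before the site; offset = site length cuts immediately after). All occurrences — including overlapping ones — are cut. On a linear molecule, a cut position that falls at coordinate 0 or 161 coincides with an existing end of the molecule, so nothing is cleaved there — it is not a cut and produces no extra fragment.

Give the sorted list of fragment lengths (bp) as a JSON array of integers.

[4,4,4,7,8,9,10,10,11,12,12,13,16,18,23]

Site scan:
  VbrIII AGACTTTA/3: at [6, 16, 28, 55, 81, 101, 112, 128, 148] ⇒ [9, 19, 31, 58, 84, 104, 115, 131, 151]
  EstVI TGTTACGG/7: at [47, 69, 93, 120, 137] ⇒ [54, 76, 100, 127, 144]

Pooled cuts: [9, 19, 31, 54, 58, 76, 84, 100, 104, 115, 127, 131, 144, 151]

Fragments:
  [0,9): 9 bp
  [9,19): 10 bp
  [19,31): 12 bp
  [31,54): 23 bp
  [54,58): 4 bp
  [58,76): 18 bp
  [76,84): 8 bp
  [84,100): 16 bp
  [100,104): 4 bp
  [104,115): 11 bp
  [115,127): 12 bp
  [127,131): 4 bp
  [131,144): 13 bp
  [144,151): 7 bp
  [151,161): 10 bp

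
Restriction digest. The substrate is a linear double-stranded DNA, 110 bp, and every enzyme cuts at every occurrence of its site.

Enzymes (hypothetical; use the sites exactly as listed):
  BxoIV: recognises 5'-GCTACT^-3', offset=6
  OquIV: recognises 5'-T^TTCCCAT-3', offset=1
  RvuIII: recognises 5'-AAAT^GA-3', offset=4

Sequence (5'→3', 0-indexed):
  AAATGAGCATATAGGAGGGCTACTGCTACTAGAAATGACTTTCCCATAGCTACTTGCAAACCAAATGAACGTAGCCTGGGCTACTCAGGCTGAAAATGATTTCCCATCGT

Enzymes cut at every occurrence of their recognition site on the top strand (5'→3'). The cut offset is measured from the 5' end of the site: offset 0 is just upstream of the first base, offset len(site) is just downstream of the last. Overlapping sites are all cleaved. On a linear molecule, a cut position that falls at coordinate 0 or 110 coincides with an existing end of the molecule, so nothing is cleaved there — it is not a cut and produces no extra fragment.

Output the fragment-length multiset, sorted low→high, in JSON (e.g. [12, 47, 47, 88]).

[3,4,4,6,6,10,12,12,14,19,20]

Site scan:
  BxoIV GCTACT/6: at [18, 24, 48, 79] ⇒ [24, 30, 54, 85]
  OquIV TTTCCCAT/1: at [39, 99] ⇒ [40, 100]
  RvuIII AAATGA/4: at [0, 32, 62, 93] ⇒ [4, 36, 66, 97]

All cut coordinates (distinct, sorted): [4, 24, 30, 36, 40, 54, 66, 85, 97, 100]

Fragment lengths:
  [0,4): 4 bp
  [4,24): 20 bp
  [24,30): 6 bp
  [30,36): 6 bp
  [36,40): 4 bp
  [40,54): 14 bp
  [54,66): 12 bp
  [66,85): 19 bp
  [85,97): 12 bp
  [97,100): 3 bp
  [100,110): 10 bp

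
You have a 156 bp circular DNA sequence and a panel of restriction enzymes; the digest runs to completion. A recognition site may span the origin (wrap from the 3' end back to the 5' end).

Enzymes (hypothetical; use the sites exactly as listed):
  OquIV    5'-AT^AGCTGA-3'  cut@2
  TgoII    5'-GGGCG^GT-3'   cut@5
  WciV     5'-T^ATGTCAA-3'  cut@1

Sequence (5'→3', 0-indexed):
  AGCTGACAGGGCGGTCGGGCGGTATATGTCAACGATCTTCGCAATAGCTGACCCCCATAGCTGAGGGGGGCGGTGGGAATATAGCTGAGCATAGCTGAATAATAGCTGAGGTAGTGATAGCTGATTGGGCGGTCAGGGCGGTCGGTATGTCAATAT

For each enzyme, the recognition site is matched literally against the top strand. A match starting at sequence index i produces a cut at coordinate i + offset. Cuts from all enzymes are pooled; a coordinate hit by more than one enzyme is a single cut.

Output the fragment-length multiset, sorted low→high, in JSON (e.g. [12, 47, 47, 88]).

[4,6,8,9,10,10,10,11,13,13,13,14,15,20]

Per-enzyme occurrences:
  OquIV ATAGCTGA/2: at [43, 56, 80, 90, 101, 116, 154] ⇒ [0, 45, 58, 82, 92, 103, 118]
  TgoII GGGCGGT/5: at [8, 16, 67, 126, 135] ⇒ [13, 21, 72, 131, 140]
  WciV TATGTCAA/1: at [24, 145] ⇒ [25, 146]

All cut coordinates (distinct, sorted): [0, 13, 21, 25, 45, 58, 72, 82, 92, 103, 118, 131, 140, 146]

Fragment lengths:
  0→13: 13 bp
  13→21: 8 bp
  21→25: 4 bp
  25→45: 20 bp
  45→58: 13 bp
  58→72: 14 bp
  72→82: 10 bp
  82→92: 10 bp
  92→103: 11 bp
  103→118: 15 bp
  118→131: 13 bp
  131→140: 9 bp
  140→146: 6 bp
  146→0 (wrap): 156-146+0 = 10 bp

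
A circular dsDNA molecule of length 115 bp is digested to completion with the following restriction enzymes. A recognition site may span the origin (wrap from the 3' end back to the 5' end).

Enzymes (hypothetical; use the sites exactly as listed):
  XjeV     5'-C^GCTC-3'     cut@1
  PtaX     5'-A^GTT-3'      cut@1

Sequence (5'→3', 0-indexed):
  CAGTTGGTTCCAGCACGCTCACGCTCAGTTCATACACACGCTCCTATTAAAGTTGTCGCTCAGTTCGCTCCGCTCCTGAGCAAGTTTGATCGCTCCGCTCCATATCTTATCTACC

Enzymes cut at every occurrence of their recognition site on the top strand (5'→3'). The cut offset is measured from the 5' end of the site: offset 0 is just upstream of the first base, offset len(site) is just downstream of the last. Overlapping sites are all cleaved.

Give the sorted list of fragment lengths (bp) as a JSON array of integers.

[4,5,5,5,5,6,6,8,12,12,12,14,21]

Site scan:
  XjeV (CGCTC, off=1): starts [15, 21, 38, 56, 65, 70, 90, 95] → cuts [16, 22, 39, 57, 66, 71, 91, 96]
  PtaX (AGTT, off=1): starts [1, 26, 50, 61, 82] → cuts [2, 27, 51, 62, 83]

Pooled cuts: [2, 16, 22, 27, 39, 51, 57, 62, 66, 71, 83, 91, 96]

Fragment lengths:
  2→16: 14 bp
  16→22: 6 bp
  22→27: 5 bp
  27→39: 12 bp
  39→51: 12 bp
  51→57: 6 bp
  57→62: 5 bp
  62→66: 4 bp
  66→71: 5 bp
  71→83: 12 bp
  83→91: 8 bp
  91→96: 5 bp
  96→2 (wrap): 115-96+2 = 21 bp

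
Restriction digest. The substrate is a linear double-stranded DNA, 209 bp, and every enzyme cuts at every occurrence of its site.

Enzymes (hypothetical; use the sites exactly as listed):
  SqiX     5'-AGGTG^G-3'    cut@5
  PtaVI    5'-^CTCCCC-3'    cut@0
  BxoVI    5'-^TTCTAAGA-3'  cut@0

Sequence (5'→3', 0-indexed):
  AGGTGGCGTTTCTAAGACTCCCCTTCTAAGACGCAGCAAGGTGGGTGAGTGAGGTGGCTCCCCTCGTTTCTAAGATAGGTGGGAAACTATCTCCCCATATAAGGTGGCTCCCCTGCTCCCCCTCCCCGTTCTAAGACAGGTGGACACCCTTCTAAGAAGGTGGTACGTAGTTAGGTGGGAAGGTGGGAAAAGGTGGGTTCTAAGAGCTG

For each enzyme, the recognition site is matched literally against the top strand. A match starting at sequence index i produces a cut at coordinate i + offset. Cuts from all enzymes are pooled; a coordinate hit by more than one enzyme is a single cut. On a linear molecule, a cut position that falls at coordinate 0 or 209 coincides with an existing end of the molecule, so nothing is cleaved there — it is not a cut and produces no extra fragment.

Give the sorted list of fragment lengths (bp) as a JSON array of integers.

Site scan:
  SqiX (AGGTGG, off=5): starts [0, 38, 51, 76, 101, 137, 157, 172, 180, 190] → cuts [5, 43, 56, 81, 106, 142, 162, 177, 185, 195]
  PtaVI (CTCCCC, off=0): starts [17, 57, 90, 107, 115, 121] → cuts [17, 57, 90, 107, 115, 121]
  BxoVI (TTCTAAGA, off=0): starts [9, 23, 67, 128, 149, 197] → cuts [9, 23, 67, 128, 149, 197]

Pooled cuts: [5, 9, 17, 23, 43, 56, 57, 67, 81, 90, 106, 107, 115, 121, 128, 142, 149, 162, 177, 185, 195, 197]

Fragment lengths:
  [0,5): 5 bp
  [5,9): 4 bp
  [9,17): 8 bp
  [17,23): 6 bp
  [23,43): 20 bp
  [43,56): 13 bp
  [56,57): 1 bp
  [57,67): 10 bp
  [67,81): 14 bp
  [81,90): 9 bp
  [90,106): 16 bp
  [106,107): 1 bp
  [107,115): 8 bp
  [115,121): 6 bp
  [121,128): 7 bp
  [128,142): 14 bp
  [142,149): 7 bp
  [149,162): 13 bp
  [162,177): 15 bp
  [177,185): 8 bp
  [185,195): 10 bp
  [195,197): 2 bp
  [197,209): 12 bp

[1,1,2,4,5,6,6,7,7,8,8,8,9,10,10,12,13,13,14,14,15,16,20]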